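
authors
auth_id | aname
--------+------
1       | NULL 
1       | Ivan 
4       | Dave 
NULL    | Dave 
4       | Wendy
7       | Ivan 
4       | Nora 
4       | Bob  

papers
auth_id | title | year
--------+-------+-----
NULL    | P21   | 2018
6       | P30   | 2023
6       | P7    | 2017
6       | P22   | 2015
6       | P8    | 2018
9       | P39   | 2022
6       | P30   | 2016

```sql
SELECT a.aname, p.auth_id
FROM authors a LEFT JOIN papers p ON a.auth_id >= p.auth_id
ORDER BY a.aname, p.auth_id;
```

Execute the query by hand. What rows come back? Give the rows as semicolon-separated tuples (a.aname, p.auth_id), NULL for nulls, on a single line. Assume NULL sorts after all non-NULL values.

(Bob, NULL); (Dave, NULL); (Dave, NULL); (Ivan, 6); (Ivan, 6); (Ivan, 6); (Ivan, 6); (Ivan, 6); (Ivan, NULL); (Nora, NULL); (Wendy, NULL); (NULL, NULL)

LEFT JOIN keeps every row from `authors`; unmatched rows get NULL for `papers`'s columns.
Matching on a.auth_id >= p.auth_id. A NULL in a compared column never satisfies the condition.
- a[0] auth_id=1 → no match; kept with NULLs on the p side.
- a[1] auth_id=1 → no match; kept with NULLs on the p side.
- a[2] auth_id=4 → no match; kept with NULLs on the p side.
- a[3] auth_id=NULL → no match; kept with NULLs on the p side.
- a[4] auth_id=4 → no match; kept with NULLs on the p side.
- a[5] auth_id=7 → 5 match(es) in p → 5 row(s).
- a[6] auth_id=4 → no match; kept with NULLs on the p side.
- a[7] auth_id=4 → no match; kept with NULLs on the p side.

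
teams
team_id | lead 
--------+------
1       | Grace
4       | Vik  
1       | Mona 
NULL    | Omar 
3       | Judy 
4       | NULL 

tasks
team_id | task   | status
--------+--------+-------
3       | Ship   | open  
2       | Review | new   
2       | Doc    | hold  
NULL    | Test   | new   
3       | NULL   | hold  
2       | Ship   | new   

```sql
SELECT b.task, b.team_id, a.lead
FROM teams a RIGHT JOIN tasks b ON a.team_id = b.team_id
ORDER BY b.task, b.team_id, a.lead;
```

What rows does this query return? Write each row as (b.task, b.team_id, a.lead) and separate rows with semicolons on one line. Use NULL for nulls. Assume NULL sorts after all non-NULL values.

(Doc, 2, NULL); (Review, 2, NULL); (Ship, 2, NULL); (Ship, 3, Judy); (Test, NULL, NULL); (NULL, 3, Judy)

RIGHT JOIN keeps every row from `tasks`; unmatched rows get NULL for `teams`'s columns.
Matching on a.team_id = b.team_id. A NULL in a compared column never satisfies the condition.
Matched pairs: 2; unmatched b rows kept: 4.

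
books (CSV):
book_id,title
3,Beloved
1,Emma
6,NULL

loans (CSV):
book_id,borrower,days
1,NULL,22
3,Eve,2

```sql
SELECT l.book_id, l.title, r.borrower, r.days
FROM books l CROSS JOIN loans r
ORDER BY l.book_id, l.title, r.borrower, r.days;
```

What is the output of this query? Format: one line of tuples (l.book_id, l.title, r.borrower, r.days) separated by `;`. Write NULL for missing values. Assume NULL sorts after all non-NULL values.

(1, Emma, Eve, 2); (1, Emma, NULL, 22); (3, Beloved, Eve, 2); (3, Beloved, NULL, 22); (6, NULL, Eve, 2); (6, NULL, NULL, 22)

CROSS JOIN pairs every row of `books` with every row of `loans`: 3 × 2 = 6 rows.
After projecting and ordering:
l.book_id | l.title | r.borrower | r.days
1 | Emma | Eve | 2
1 | Emma | NULL | 22
3 | Beloved | Eve | 2
3 | Beloved | NULL | 22
6 | NULL | Eve | 2
6 | NULL | NULL | 22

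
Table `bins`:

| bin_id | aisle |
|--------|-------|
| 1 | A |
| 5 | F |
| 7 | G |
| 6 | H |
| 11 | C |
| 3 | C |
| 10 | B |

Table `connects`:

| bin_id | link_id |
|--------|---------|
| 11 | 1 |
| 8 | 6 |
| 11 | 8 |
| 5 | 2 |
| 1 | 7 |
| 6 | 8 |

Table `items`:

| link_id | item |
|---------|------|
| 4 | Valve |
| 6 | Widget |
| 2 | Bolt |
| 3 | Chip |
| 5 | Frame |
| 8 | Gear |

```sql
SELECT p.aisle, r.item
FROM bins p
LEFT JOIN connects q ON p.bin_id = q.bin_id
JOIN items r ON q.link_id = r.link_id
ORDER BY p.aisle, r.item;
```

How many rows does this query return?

Joins associate left-to-right: bins LEFT JOIN connects on bin_id gives 8 intermediate row(s).
Then INNER JOIN `items r` on link_id: keep only rows whose q.link_id appears in r.
Result: 3 row(s).

3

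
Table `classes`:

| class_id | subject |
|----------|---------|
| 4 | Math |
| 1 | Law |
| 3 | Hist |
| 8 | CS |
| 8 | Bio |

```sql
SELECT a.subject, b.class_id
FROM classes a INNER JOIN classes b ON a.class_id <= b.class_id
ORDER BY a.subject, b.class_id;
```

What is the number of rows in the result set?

INNER JOIN keeps only pairs where the ON condition holds.
Matching on a.class_id <= b.class_id.
- class_id=4: 3 matching b row(s), so 3 row(s) emitted.
- class_id=1: 5 matching b row(s), so 5 row(s) emitted.
- class_id=3: 4 matching b row(s), so 4 row(s) emitted.
- class_id=8: 2 matching b row(s), so 2 row(s) emitted.
- class_id=8: 2 matching b row(s), so 2 row(s) emitted.
Total: 16 rows.

16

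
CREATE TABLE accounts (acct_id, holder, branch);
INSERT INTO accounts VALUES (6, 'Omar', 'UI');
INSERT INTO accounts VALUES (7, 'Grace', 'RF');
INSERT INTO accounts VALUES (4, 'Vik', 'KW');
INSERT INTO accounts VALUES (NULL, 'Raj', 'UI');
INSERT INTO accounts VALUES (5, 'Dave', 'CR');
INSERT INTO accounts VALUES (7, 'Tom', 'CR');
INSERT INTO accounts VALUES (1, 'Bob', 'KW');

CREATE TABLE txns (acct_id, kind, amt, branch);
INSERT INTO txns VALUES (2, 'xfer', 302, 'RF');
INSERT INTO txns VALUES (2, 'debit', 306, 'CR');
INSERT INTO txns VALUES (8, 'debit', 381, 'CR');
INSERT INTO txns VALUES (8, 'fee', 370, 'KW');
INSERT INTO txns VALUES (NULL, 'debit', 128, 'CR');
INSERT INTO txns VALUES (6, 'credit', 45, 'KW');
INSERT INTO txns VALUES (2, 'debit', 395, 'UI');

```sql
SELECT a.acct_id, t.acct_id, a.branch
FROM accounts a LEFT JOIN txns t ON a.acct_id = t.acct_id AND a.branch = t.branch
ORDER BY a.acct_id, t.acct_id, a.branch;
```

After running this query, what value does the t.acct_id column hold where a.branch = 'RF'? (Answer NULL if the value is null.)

LEFT JOIN keeps every row from `accounts`; unmatched rows get NULL for `txns`'s columns.
Matching on a.acct_id = t.acct_id AND a.branch = t.branch. A NULL in a compared column never satisfies the condition.
- a (acct_id=6, branch=UI) has no partner → padded with NULL.
- a (acct_id=7, branch=RF) has no partner → padded with NULL.
- a (acct_id=4, branch=KW) has no partner → padded with NULL.
- a (acct_id=NULL, branch=UI) has no partner → padded with NULL.
- a (acct_id=5, branch=CR) has no partner → padded with NULL.
- a (acct_id=7, branch=CR) has no partner → padded with NULL.
- a (acct_id=1, branch=KW) has no partner → padded with NULL.

NULL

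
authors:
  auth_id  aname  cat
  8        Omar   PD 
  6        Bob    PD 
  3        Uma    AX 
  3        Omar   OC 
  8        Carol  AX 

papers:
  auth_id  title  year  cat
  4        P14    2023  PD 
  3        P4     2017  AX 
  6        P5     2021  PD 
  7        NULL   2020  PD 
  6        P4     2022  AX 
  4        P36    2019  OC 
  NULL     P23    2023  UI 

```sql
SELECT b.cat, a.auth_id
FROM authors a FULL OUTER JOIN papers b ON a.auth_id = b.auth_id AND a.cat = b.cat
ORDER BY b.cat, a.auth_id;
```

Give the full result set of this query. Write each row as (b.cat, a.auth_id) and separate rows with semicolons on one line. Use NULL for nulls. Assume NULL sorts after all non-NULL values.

(AX, 3); (AX, NULL); (OC, NULL); (PD, 6); (PD, NULL); (PD, NULL); (UI, NULL); (NULL, 3); (NULL, 8); (NULL, 8)

FULL OUTER JOIN keeps every row from both sides; unmatched rows get NULL for the other side's columns.
Matching on a.auth_id = b.auth_id AND a.cat = b.cat. A NULL in a compared column never satisfies the condition.
Matched pairs: 2; unmatched a rows kept: 3; unmatched b rows kept: 5.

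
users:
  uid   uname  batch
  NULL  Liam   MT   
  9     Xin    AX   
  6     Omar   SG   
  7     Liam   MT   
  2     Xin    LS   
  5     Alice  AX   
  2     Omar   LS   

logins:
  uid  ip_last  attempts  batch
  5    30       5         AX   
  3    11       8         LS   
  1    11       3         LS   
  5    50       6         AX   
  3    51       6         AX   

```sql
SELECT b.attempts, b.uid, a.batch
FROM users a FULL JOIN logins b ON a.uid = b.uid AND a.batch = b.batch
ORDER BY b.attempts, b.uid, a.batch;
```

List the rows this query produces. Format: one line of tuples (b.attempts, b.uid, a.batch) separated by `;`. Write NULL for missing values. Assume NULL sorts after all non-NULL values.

(3, 1, NULL); (5, 5, AX); (6, 3, NULL); (6, 5, AX); (8, 3, NULL); (NULL, NULL, AX); (NULL, NULL, LS); (NULL, NULL, LS); (NULL, NULL, MT); (NULL, NULL, MT); (NULL, NULL, SG)

FULL OUTER JOIN keeps every row from both sides; unmatched rows get NULL for the other side's columns.
Matching on a.uid = b.uid AND a.batch = b.batch. A NULL in a compared column never satisfies the condition.
Matched pairs: 2; unmatched a rows kept: 6; unmatched b rows kept: 3.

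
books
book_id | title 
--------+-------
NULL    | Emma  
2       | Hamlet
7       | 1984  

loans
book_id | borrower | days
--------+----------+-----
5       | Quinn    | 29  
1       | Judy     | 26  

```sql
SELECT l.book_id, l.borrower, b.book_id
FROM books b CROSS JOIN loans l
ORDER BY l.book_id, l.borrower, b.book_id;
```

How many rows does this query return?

6

CROSS JOIN pairs every row of `books` with every row of `loans`: 3 × 2 = 6 rows.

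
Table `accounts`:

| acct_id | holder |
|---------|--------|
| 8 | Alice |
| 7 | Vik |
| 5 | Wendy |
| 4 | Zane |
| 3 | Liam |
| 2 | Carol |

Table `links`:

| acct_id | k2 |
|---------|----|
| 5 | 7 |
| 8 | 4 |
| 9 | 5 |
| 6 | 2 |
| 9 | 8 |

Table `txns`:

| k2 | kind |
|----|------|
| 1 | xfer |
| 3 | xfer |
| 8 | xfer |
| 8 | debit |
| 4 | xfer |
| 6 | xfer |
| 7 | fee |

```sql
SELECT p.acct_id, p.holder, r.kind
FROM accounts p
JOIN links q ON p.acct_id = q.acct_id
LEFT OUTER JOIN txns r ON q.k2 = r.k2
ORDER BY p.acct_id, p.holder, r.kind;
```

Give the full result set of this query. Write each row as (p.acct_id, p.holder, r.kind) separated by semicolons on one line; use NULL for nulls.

(5, Wendy, fee); (8, Alice, xfer)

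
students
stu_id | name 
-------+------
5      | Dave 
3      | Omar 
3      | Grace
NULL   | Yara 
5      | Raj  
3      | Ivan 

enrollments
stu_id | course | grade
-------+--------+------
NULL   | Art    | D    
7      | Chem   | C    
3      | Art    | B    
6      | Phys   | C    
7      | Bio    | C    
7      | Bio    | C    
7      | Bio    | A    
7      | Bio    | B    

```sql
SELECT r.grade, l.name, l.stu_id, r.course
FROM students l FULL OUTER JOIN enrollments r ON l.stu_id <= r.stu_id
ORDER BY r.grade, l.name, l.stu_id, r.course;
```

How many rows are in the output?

FULL OUTER JOIN keeps every row from both sides; unmatched rows get NULL for the other side's columns.
Matching on l.stu_id <= r.stu_id. A NULL in a compared column never satisfies the condition.
- l row (stu_id=5): matches 6 r row(s) → 6 output row(s).
- l row (stu_id=3): matches 7 r row(s) → 7 output row(s).
- l row (stu_id=3): matches 7 r row(s) → 7 output row(s).
- l row (stu_id=NULL): no match → kept, r columns NULL.
- l row (stu_id=5): matches 6 r row(s) → 6 output row(s).
- l row (stu_id=3): matches 7 r row(s) → 7 output row(s).
- 1 row(s) from r found no l partner → padded with NULL.
Total: 33 matched + 2 padded = 35 rows.

35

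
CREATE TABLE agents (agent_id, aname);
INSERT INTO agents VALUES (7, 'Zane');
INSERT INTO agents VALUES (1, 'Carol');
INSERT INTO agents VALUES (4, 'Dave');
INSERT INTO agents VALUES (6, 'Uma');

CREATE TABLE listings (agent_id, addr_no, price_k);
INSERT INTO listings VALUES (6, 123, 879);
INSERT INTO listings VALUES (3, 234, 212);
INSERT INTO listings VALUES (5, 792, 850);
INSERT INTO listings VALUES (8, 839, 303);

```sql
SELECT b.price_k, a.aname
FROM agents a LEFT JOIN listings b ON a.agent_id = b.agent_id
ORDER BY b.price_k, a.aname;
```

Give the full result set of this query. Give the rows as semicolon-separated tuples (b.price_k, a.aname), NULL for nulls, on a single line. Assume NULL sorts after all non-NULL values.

(879, Uma); (NULL, Carol); (NULL, Dave); (NULL, Zane)

LEFT JOIN keeps every row from `agents`; unmatched rows get NULL for `listings`'s columns.
Matching on a.agent_id = b.agent_id.
- a row (agent_id=7): no match → kept, b columns NULL.
- a row (agent_id=1): no match → kept, b columns NULL.
- a row (agent_id=4): no match → kept, b columns NULL.
- a row (agent_id=6): matches 1 b row(s) → 1 output row(s).
After projecting and ordering:
b.price_k | a.aname
879 | Uma
NULL | Carol
NULL | Dave
NULL | Zane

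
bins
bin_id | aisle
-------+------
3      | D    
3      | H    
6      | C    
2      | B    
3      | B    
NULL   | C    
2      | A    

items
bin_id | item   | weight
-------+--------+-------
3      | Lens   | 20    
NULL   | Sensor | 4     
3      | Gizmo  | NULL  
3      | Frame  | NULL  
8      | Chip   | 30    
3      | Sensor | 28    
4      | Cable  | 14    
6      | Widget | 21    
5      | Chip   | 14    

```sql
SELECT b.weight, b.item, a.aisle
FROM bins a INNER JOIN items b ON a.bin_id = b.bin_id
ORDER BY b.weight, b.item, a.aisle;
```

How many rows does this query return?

13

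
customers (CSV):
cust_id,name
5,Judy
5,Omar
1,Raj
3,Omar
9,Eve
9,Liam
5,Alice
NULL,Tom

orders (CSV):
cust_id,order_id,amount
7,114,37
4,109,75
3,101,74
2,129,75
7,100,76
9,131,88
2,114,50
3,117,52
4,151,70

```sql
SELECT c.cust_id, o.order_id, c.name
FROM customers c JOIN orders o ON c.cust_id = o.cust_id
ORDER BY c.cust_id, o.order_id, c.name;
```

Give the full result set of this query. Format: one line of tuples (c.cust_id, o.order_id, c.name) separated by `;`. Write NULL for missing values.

INNER JOIN keeps only pairs where the ON condition holds.
Matching on c.cust_id = o.cust_id. A NULL in a compared column never satisfies the condition.
Matched pairs: 4.

(3, 101, Omar); (3, 117, Omar); (9, 131, Eve); (9, 131, Liam)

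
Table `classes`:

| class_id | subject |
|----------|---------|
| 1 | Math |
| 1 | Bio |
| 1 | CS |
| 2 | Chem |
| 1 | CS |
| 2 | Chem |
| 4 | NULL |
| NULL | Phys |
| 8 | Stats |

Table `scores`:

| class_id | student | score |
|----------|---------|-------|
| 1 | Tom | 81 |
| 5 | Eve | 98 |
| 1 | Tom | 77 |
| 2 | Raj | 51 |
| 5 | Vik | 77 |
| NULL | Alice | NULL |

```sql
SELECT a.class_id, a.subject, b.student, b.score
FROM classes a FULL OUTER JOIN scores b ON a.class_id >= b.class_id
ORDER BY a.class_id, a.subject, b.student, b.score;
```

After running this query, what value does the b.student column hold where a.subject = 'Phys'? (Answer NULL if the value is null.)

FULL OUTER JOIN keeps every row from both sides; unmatched rows get NULL for the other side's columns.
Matching on a.class_id >= b.class_id. A NULL in a compared column never satisfies the condition.
- class_id=1: 2 matching b row(s), so 2 row(s) emitted.
- class_id=1: 2 matching b row(s), so 2 row(s) emitted.
- class_id=1: 2 matching b row(s), so 2 row(s) emitted.
- class_id=2: 3 matching b row(s), so 3 row(s) emitted.
- class_id=1: 2 matching b row(s), so 2 row(s) emitted.
- class_id=2: 3 matching b row(s), so 3 row(s) emitted.
- class_id=4: 3 matching b row(s), so 3 row(s) emitted.
- class_id=NULL: no b row matches, row kept with b columns NULL.
- class_id=8: 5 matching b row(s), so 5 row(s) emitted.
- 1 row(s) from b found no a partner → padded with NULL.

NULL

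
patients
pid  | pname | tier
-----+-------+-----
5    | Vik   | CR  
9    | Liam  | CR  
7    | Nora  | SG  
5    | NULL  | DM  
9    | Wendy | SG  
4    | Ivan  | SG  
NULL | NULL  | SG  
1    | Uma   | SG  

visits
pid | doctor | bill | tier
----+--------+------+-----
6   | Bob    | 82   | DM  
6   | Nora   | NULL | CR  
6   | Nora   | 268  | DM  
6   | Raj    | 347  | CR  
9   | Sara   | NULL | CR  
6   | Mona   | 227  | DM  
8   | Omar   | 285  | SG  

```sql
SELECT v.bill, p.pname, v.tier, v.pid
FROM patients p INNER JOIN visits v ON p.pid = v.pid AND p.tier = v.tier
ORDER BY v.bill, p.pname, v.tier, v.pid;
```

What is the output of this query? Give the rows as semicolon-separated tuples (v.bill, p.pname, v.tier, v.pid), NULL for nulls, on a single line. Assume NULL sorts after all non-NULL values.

(NULL, Liam, CR, 9)

INNER JOIN keeps only pairs where the ON condition holds.
Matching on p.pid = v.pid AND p.tier = v.tier. A NULL in a compared column never satisfies the condition.
Matched pairs: 1.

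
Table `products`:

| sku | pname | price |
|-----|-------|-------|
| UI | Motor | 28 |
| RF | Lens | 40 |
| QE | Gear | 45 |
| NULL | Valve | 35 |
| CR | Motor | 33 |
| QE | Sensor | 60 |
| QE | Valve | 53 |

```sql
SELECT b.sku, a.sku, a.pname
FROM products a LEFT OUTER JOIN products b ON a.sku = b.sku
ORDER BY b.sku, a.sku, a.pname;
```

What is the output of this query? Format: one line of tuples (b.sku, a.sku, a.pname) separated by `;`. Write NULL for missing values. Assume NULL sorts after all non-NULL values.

LEFT JOIN keeps every row from `products a`; unmatched rows get NULL for `products b`'s columns.
Matching on a.sku = b.sku. A NULL in a compared column never satisfies the condition.
- a (sku=UI) pairs with 1 row(s) of b.
- a (sku=RF) pairs with 1 row(s) of b.
- a (sku=QE) pairs with 3 row(s) of b.
- a (sku=NULL) has no partner → padded with NULL.
- a (sku=CR) pairs with 1 row(s) of b.
- a (sku=QE) pairs with 3 row(s) of b.
- a (sku=QE) pairs with 3 row(s) of b.

(CR, CR, Motor); (QE, QE, Gear); (QE, QE, Gear); (QE, QE, Gear); (QE, QE, Sensor); (QE, QE, Sensor); (QE, QE, Sensor); (QE, QE, Valve); (QE, QE, Valve); (QE, QE, Valve); (RF, RF, Lens); (UI, UI, Motor); (NULL, NULL, Valve)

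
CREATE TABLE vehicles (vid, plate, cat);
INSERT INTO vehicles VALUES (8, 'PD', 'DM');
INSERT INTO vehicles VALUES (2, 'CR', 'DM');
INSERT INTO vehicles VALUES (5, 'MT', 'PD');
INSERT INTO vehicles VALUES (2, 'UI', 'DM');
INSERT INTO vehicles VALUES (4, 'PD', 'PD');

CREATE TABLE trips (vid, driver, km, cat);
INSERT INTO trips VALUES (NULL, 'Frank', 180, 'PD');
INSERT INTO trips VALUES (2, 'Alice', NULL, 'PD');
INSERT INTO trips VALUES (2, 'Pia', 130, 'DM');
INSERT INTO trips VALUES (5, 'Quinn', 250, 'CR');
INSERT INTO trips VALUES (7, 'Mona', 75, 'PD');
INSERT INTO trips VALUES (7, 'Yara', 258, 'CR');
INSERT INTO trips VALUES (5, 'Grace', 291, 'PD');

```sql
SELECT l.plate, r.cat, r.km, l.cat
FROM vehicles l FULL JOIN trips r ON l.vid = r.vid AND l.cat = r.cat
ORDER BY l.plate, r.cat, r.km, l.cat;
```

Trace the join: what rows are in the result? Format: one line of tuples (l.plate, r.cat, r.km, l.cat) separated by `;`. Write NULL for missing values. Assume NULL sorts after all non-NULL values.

(CR, DM, 130, DM); (MT, PD, 291, PD); (PD, NULL, NULL, DM); (PD, NULL, NULL, PD); (UI, DM, 130, DM); (NULL, CR, 250, NULL); (NULL, CR, 258, NULL); (NULL, PD, 75, NULL); (NULL, PD, 180, NULL); (NULL, PD, NULL, NULL)

FULL OUTER JOIN keeps every row from both sides; unmatched rows get NULL for the other side's columns.
Matching on l.vid = r.vid AND l.cat = r.cat. A NULL in a compared column never satisfies the condition.
Matched pairs: 3; unmatched l rows kept: 2; unmatched r rows kept: 5.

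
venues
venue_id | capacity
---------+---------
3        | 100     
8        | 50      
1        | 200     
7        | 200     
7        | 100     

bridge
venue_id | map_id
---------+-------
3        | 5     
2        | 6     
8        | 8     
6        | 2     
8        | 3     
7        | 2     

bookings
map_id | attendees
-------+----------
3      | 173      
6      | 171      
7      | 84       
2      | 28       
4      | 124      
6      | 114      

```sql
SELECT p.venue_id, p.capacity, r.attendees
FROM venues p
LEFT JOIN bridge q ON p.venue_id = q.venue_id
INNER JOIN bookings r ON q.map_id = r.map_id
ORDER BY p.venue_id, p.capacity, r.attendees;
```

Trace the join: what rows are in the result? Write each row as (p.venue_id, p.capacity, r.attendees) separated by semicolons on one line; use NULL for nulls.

(7, 100, 28); (7, 200, 28); (8, 50, 173)

Step 1 — p LEFT JOIN q on venue_id → 6 row(s).
Then INNER JOIN `bookings r` on map_id: keep only rows whose q.map_id appears in r.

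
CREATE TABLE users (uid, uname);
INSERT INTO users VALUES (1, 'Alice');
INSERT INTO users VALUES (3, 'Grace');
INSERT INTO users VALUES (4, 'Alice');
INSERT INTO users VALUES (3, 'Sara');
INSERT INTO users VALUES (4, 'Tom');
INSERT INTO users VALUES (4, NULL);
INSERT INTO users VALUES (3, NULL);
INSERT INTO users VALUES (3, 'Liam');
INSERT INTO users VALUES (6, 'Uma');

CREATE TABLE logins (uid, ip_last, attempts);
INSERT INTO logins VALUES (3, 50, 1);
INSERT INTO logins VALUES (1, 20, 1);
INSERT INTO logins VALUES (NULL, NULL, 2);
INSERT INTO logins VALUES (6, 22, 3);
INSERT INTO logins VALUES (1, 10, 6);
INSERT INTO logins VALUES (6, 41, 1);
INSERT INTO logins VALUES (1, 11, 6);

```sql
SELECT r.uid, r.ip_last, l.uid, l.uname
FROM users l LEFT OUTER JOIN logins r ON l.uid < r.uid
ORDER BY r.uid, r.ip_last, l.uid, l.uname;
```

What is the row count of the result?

18

LEFT JOIN keeps every row from `users`; unmatched rows get NULL for `logins`'s columns.
Matching on l.uid < r.uid. A NULL in a compared column never satisfies the condition.
Matched pairs: 17; unmatched l rows kept: 1.
Total: 17 matched + 1 padded = 18 rows.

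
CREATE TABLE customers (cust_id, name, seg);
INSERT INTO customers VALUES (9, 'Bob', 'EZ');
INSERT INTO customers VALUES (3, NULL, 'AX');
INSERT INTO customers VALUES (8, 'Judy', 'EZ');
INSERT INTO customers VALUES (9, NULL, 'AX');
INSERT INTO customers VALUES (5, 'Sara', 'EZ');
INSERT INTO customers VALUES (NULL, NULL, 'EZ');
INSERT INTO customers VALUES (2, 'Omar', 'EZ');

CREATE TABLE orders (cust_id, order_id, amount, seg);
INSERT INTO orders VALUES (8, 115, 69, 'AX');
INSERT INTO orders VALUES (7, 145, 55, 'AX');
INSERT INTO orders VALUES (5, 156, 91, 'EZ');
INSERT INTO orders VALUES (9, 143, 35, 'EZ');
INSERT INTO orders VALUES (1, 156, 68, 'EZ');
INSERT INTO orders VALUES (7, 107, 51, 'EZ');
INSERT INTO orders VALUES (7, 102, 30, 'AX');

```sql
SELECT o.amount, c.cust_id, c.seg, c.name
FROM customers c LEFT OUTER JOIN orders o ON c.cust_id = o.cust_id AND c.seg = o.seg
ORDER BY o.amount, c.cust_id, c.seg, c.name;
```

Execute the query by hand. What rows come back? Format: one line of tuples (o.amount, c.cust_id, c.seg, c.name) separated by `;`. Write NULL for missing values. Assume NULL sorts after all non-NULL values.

LEFT JOIN keeps every row from `customers`; unmatched rows get NULL for `orders`'s columns.
Matching on c.cust_id = o.cust_id AND c.seg = o.seg. A NULL in a compared column never satisfies the condition.
- c (cust_id=9, seg=EZ) pairs with 1 row(s) of o.
- c (cust_id=3, seg=AX) has no partner → padded with NULL.
- c (cust_id=8, seg=EZ) has no partner → padded with NULL.
- c (cust_id=9, seg=AX) has no partner → padded with NULL.
- c (cust_id=5, seg=EZ) pairs with 1 row(s) of o.
- c (cust_id=NULL, seg=EZ) has no partner → padded with NULL.
- c (cust_id=2, seg=EZ) has no partner → padded with NULL.
After projecting and ordering:
o.amount | c.cust_id | c.seg | c.name
35 | 9 | EZ | Bob
91 | 5 | EZ | Sara
NULL | 2 | EZ | Omar
NULL | 3 | AX | NULL
NULL | 8 | EZ | Judy
NULL | 9 | AX | NULL
NULL | NULL | EZ | NULL

(35, 9, EZ, Bob); (91, 5, EZ, Sara); (NULL, 2, EZ, Omar); (NULL, 3, AX, NULL); (NULL, 8, EZ, Judy); (NULL, 9, AX, NULL); (NULL, NULL, EZ, NULL)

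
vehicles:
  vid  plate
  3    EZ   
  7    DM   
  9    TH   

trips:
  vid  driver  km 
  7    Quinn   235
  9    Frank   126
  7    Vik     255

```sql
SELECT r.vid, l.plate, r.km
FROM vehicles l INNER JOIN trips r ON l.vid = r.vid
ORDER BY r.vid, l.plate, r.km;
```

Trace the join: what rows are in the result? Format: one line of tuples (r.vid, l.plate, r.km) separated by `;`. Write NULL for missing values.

INNER JOIN keeps only pairs where the ON condition holds.
Matching on l.vid = r.vid.
- vid=3: no matching r row, dropped.
- vid=7: 2 matching r row(s), so 2 row(s) emitted.
- vid=9: 1 matching r row(s), so 1 row(s) emitted.
After projecting and ordering:
r.vid | l.plate | r.km
7 | DM | 235
7 | DM | 255
9 | TH | 126

(7, DM, 235); (7, DM, 255); (9, TH, 126)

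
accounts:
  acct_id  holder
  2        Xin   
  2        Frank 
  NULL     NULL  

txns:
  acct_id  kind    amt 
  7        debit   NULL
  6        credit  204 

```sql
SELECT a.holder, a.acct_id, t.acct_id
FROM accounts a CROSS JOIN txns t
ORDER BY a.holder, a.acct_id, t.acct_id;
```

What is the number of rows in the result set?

CROSS JOIN pairs every row of `accounts` with every row of `txns`: 3 × 2 = 6 rows.

6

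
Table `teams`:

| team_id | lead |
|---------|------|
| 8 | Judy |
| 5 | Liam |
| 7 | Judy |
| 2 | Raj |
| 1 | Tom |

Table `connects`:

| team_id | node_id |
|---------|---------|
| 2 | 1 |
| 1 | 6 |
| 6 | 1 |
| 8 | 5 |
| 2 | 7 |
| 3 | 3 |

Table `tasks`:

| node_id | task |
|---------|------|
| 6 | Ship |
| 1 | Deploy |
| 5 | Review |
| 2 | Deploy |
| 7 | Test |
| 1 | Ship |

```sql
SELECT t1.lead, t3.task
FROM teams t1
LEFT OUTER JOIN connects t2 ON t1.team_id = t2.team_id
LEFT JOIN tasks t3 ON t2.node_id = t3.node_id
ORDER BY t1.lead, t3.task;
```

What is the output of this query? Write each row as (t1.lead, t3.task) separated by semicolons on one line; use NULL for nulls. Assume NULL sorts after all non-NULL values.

Step 1 — t1 LEFT JOIN t2 on team_id → 6 row(s).
Then LEFT JOIN `tasks t3` on node_id: each of those 6 rows is kept; rows whose t2.node_id has no match in t3 get NULL for t3's columns.

(Judy, Review); (Judy, NULL); (Liam, NULL); (Raj, Deploy); (Raj, Ship); (Raj, Test); (Tom, Ship)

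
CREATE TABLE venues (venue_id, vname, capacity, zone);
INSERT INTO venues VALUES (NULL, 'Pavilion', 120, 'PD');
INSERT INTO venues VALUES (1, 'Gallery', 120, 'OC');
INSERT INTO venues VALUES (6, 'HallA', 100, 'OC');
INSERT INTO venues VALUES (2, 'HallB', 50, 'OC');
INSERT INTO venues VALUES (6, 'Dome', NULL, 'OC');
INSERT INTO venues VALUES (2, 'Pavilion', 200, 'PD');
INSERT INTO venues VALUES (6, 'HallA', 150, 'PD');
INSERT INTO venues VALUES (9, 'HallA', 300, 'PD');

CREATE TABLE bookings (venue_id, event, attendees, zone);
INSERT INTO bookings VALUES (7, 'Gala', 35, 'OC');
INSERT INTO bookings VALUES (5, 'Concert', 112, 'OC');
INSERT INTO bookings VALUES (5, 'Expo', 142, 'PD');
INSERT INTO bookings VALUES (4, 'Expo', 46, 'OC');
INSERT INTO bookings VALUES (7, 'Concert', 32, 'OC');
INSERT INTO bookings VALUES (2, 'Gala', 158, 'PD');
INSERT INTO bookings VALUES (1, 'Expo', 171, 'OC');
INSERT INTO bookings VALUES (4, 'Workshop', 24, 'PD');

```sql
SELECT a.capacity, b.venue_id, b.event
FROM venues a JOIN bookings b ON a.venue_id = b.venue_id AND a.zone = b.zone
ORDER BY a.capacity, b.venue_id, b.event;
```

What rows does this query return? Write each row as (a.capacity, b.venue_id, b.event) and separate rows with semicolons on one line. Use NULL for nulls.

INNER JOIN keeps only pairs where the ON condition holds.
Matching on a.venue_id = b.venue_id AND a.zone = b.zone. A NULL in a compared column never satisfies the condition.
- venue_id=NULL, zone=PD: no matching b row, dropped.
- venue_id=1, zone=OC: 1 matching b row(s), so 1 row(s) emitted.
- venue_id=6, zone=OC: no matching b row, dropped.
- venue_id=2, zone=OC: no matching b row, dropped.
- venue_id=6, zone=OC: no matching b row, dropped.
- venue_id=2, zone=PD: 1 matching b row(s), so 1 row(s) emitted.
- venue_id=6, zone=PD: no matching b row, dropped.
- venue_id=9, zone=PD: no matching b row, dropped.
After projecting and ordering:
a.capacity | b.venue_id | b.event
120 | 1 | Expo
200 | 2 | Gala

(120, 1, Expo); (200, 2, Gala)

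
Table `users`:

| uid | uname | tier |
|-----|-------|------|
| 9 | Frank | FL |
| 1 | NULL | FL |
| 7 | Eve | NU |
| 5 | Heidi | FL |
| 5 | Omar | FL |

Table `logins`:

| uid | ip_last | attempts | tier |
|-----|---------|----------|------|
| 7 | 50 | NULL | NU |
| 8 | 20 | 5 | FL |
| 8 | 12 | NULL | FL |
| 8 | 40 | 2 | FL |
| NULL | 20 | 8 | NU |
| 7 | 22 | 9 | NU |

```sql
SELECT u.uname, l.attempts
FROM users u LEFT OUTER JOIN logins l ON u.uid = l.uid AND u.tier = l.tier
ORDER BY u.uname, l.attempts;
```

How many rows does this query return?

6

LEFT JOIN keeps every row from `users`; unmatched rows get NULL for `logins`'s columns.
Matching on u.uid = l.uid AND u.tier = l.tier. A NULL in a compared column never satisfies the condition.
- u[0] uid=9, tier=FL → no match; kept with NULLs on the l side.
- u[1] uid=1, tier=FL → no match; kept with NULLs on the l side.
- u[2] uid=7, tier=NU → 2 match(es) in l → 2 row(s).
- u[3] uid=5, tier=FL → no match; kept with NULLs on the l side.
- u[4] uid=5, tier=FL → no match; kept with NULLs on the l side.
Total: 2 matched + 4 padded = 6 rows.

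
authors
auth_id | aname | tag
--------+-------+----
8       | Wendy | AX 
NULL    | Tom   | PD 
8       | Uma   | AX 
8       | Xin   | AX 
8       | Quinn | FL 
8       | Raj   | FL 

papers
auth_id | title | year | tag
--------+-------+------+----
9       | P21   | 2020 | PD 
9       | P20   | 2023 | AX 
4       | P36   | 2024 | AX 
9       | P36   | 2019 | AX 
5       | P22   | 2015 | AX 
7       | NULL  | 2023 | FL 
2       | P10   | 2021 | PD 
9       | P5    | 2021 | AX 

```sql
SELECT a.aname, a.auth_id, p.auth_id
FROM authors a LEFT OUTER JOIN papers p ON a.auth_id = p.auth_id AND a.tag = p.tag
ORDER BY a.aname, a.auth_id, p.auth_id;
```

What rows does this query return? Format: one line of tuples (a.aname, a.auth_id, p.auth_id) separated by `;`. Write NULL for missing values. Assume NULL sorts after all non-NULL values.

(Quinn, 8, NULL); (Raj, 8, NULL); (Tom, NULL, NULL); (Uma, 8, NULL); (Wendy, 8, NULL); (Xin, 8, NULL)

LEFT JOIN keeps every row from `authors`; unmatched rows get NULL for `papers`'s columns.
Matching on a.auth_id = p.auth_id AND a.tag = p.tag. A NULL in a compared column never satisfies the condition.
Matched pairs: 0; unmatched a rows kept: 6.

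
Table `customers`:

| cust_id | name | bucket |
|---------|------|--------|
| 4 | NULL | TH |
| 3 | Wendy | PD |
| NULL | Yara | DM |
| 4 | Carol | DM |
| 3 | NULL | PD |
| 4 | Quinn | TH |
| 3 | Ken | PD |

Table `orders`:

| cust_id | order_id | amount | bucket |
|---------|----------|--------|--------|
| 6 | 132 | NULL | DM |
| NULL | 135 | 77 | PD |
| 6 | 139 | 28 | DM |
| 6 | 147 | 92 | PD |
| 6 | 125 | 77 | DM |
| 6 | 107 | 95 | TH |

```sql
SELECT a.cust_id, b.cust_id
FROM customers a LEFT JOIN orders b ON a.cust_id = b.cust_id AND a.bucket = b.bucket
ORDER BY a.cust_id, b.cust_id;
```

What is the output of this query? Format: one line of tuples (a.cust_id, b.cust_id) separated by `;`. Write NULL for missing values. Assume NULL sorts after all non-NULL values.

(3, NULL); (3, NULL); (3, NULL); (4, NULL); (4, NULL); (4, NULL); (NULL, NULL)

LEFT JOIN keeps every row from `customers`; unmatched rows get NULL for `orders`'s columns.
Matching on a.cust_id = b.cust_id AND a.bucket = b.bucket. A NULL in a compared column never satisfies the condition.
Matched pairs: 0; unmatched a rows kept: 7.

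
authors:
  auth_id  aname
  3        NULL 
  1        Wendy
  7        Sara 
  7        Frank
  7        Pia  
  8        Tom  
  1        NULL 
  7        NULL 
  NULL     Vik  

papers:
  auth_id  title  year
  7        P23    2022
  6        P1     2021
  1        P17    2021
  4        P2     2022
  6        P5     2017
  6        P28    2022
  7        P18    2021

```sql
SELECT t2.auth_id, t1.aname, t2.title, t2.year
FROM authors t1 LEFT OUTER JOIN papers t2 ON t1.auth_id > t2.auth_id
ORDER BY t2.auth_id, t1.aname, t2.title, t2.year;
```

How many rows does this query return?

31

LEFT JOIN keeps every row from `authors`; unmatched rows get NULL for `papers`'s columns.
Matching on t1.auth_id > t2.auth_id. A NULL in a compared column never satisfies the condition.
Matched pairs: 28; unmatched t1 rows kept: 3.
Total: 28 matched + 3 padded = 31 rows.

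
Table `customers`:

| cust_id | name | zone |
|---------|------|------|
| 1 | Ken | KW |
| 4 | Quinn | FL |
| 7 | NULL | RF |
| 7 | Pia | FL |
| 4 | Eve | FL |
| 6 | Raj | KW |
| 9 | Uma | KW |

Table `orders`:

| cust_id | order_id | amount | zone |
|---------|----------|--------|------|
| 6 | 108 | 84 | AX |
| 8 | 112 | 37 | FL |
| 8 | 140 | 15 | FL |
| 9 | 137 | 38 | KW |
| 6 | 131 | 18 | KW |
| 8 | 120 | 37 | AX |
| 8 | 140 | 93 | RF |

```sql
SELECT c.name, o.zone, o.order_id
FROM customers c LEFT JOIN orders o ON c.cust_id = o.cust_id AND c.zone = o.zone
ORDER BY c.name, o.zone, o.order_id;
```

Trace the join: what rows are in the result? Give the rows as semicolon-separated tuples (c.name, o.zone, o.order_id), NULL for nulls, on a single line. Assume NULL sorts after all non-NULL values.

(Eve, NULL, NULL); (Ken, NULL, NULL); (Pia, NULL, NULL); (Quinn, NULL, NULL); (Raj, KW, 131); (Uma, KW, 137); (NULL, NULL, NULL)

LEFT JOIN keeps every row from `customers`; unmatched rows get NULL for `orders`'s columns.
Matching on c.cust_id = o.cust_id AND c.zone = o.zone.
Matched pairs: 2; unmatched c rows kept: 5.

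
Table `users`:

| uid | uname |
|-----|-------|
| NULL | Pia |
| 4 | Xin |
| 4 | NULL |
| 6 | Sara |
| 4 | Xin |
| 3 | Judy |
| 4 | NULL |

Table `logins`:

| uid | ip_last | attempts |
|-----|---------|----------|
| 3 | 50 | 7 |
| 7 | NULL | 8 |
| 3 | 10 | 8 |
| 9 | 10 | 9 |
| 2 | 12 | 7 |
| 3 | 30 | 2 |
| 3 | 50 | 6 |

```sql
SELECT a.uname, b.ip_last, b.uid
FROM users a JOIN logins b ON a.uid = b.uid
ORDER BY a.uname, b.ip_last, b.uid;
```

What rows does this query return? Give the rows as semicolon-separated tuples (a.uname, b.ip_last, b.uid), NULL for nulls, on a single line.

INNER JOIN keeps only pairs where the ON condition holds.
Matching on a.uid = b.uid. A NULL in a compared column never satisfies the condition.
- a[0] uid=NULL → no match; dropped.
- a[1] uid=4 → no match; dropped.
- a[2] uid=4 → no match; dropped.
- a[3] uid=6 → no match; dropped.
- a[4] uid=4 → no match; dropped.
- a[5] uid=3 → 4 match(es) in b → 4 row(s).
- a[6] uid=4 → no match; dropped.
After projecting and ordering:
a.uname | b.ip_last | b.uid
Judy | 10 | 3
Judy | 30 | 3
Judy | 50 | 3
Judy | 50 | 3

(Judy, 10, 3); (Judy, 30, 3); (Judy, 50, 3); (Judy, 50, 3)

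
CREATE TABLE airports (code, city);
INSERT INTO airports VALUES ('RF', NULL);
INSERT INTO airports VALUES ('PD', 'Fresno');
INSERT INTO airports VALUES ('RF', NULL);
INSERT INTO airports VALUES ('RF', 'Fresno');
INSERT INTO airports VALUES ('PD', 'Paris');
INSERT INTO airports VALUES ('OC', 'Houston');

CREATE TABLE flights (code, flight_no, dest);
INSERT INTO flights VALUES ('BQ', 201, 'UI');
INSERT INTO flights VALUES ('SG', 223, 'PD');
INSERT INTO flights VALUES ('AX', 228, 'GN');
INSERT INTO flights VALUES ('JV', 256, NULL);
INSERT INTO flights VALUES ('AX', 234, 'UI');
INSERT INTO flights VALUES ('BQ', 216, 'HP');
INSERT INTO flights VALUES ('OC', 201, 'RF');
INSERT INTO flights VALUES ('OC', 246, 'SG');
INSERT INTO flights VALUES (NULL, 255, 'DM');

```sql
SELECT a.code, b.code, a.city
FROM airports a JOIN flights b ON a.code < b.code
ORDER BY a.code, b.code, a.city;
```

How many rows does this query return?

6

INNER JOIN keeps only pairs where the ON condition holds.
Matching on a.code < b.code. A NULL in a compared column never satisfies the condition.
- code=RF: 1 matching b row(s), so 1 row(s) emitted.
- code=PD: 1 matching b row(s), so 1 row(s) emitted.
- code=RF: 1 matching b row(s), so 1 row(s) emitted.
- code=RF: 1 matching b row(s), so 1 row(s) emitted.
- code=PD: 1 matching b row(s), so 1 row(s) emitted.
- code=OC: 1 matching b row(s), so 1 row(s) emitted.
Total: 6 rows.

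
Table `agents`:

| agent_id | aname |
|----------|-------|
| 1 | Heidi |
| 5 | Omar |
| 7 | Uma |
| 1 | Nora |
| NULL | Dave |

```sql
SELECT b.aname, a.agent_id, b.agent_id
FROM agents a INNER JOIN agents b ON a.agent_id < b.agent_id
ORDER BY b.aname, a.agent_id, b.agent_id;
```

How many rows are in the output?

5

INNER JOIN keeps only pairs where the ON condition holds.
Matching on a.agent_id < b.agent_id. A NULL in a compared column never satisfies the condition.
- a (agent_id=1) pairs with 2 row(s) of b.
- a (agent_id=5) pairs with 1 row(s) of b.
- a (agent_id=7) has no partner → excluded.
- a (agent_id=1) pairs with 2 row(s) of b.
- a (agent_id=NULL) has no partner → excluded.
Total: 5 rows.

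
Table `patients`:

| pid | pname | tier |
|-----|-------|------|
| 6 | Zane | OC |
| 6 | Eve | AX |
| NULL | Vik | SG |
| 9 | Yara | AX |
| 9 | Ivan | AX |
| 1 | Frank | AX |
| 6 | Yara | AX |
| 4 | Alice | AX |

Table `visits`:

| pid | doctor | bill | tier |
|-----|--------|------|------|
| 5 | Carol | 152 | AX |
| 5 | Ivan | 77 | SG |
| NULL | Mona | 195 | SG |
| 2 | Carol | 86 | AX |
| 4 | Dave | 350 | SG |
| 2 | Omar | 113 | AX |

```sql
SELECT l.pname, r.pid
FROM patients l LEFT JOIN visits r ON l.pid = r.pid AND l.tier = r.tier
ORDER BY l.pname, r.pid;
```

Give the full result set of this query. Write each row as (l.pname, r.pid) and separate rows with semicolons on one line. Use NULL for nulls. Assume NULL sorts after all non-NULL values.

(Alice, NULL); (Eve, NULL); (Frank, NULL); (Ivan, NULL); (Vik, NULL); (Yara, NULL); (Yara, NULL); (Zane, NULL)

LEFT JOIN keeps every row from `patients`; unmatched rows get NULL for `visits`'s columns.
Matching on l.pid = r.pid AND l.tier = r.tier. A NULL in a compared column never satisfies the condition.
- pid=6, tier=OC: no r row matches, row kept with r columns NULL.
- pid=6, tier=AX: no r row matches, row kept with r columns NULL.
- pid=NULL, tier=SG: no r row matches, row kept with r columns NULL.
- pid=9, tier=AX: no r row matches, row kept with r columns NULL.
- pid=9, tier=AX: no r row matches, row kept with r columns NULL.
- pid=1, tier=AX: no r row matches, row kept with r columns NULL.
- pid=6, tier=AX: no r row matches, row kept with r columns NULL.
- pid=4, tier=AX: no r row matches, row kept with r columns NULL.
After projecting and ordering:
l.pname | r.pid
Alice | NULL
Eve | NULL
Frank | NULL
Ivan | NULL
Vik | NULL
Yara | NULL
Yara | NULL
Zane | NULL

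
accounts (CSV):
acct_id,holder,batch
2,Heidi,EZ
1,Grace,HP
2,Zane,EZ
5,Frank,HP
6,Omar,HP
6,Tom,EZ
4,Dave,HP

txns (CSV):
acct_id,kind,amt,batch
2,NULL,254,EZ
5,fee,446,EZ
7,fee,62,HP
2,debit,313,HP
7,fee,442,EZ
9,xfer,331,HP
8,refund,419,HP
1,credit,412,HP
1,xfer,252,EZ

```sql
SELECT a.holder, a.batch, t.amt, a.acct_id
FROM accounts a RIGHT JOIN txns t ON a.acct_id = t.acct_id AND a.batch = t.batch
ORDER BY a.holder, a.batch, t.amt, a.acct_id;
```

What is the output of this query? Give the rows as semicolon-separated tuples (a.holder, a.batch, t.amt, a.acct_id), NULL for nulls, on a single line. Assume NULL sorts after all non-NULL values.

RIGHT JOIN keeps every row from `txns`; unmatched rows get NULL for `accounts`'s columns.
Matching on a.acct_id = t.acct_id AND a.batch = t.batch.
- a (acct_id=2, batch=EZ) pairs with 1 row(s) of t.
- a (acct_id=1, batch=HP) pairs with 1 row(s) of t.
- a (acct_id=2, batch=EZ) pairs with 1 row(s) of t.
- a (acct_id=5, batch=HP) has no partner in t.
- a (acct_id=6, batch=HP) has no partner in t.
- a (acct_id=6, batch=EZ) has no partner in t.
- a (acct_id=4, batch=HP) has no partner in t.
- plus 7 unmatched t row(s), each kept with NULL a columns.
After projecting and ordering:
a.holder | a.batch | t.amt | a.acct_id
Grace | HP | 412 | 1
Heidi | EZ | 254 | 2
Zane | EZ | 254 | 2
NULL | NULL | 62 | NULL
NULL | NULL | 252 | NULL
NULL | NULL | 313 | NULL
NULL | NULL | 331 | NULL
NULL | NULL | 419 | NULL
NULL | NULL | 442 | NULL
NULL | NULL | 446 | NULL

(Grace, HP, 412, 1); (Heidi, EZ, 254, 2); (Zane, EZ, 254, 2); (NULL, NULL, 62, NULL); (NULL, NULL, 252, NULL); (NULL, NULL, 313, NULL); (NULL, NULL, 331, NULL); (NULL, NULL, 419, NULL); (NULL, NULL, 442, NULL); (NULL, NULL, 446, NULL)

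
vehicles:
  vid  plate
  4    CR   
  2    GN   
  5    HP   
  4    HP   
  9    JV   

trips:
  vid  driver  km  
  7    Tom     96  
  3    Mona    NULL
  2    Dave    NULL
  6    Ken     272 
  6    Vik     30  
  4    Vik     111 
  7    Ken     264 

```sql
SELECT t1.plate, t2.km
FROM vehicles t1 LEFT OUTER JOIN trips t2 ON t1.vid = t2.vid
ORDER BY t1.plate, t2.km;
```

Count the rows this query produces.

LEFT JOIN keeps every row from `vehicles`; unmatched rows get NULL for `trips`'s columns.
Matching on t1.vid = t2.vid.
Matched pairs: 3; unmatched t1 rows kept: 2.
Total: 3 matched + 2 padded = 5 rows.

5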